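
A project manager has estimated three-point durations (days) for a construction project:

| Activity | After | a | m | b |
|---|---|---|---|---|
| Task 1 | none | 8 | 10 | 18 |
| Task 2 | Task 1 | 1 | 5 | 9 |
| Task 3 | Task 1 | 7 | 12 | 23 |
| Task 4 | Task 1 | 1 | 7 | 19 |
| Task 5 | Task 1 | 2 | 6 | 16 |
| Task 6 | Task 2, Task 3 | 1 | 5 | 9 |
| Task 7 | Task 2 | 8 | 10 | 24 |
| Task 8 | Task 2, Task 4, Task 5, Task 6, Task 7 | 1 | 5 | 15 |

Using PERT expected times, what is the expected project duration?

35 days

te_Task 1 = (8 + 4·10 + 18)/6 = 66/6 = 11
te_Task 2 = (1 + 4·5 + 9)/6 = 30/6 = 5
te_Task 3 = (7 + 4·12 + 23)/6 = 78/6 = 13
te_Task 4 = (1 + 4·7 + 19)/6 = 48/6 = 8
te_Task 5 = (2 + 4·6 + 16)/6 = 42/6 = 7
te_Task 6 = (1 + 4·5 + 9)/6 = 30/6 = 5
te_Task 7 = (8 + 4·10 + 24)/6 = 72/6 = 12
te_Task 8 = (1 + 4·5 + 15)/6 = 36/6 = 6

Forward pass:
ES_Task 1 = 0; EF_Task 1 = 11
ES_Task 2 = 11; EF_Task 2 = 11+5 = 16
ES_Task 3 = 11; EF_Task 3 = 11+13 = 24
ES_Task 4 = 11; EF_Task 4 = 11+8 = 19
ES_Task 5 = 11; EF_Task 5 = 11+7 = 18
ES_Task 6 = max(EF_Task 2=16, EF_Task 3=24) = 24; EF_Task 6 = 24+5 = 29
ES_Task 7 = 16; EF_Task 7 = 16+12 = 28
ES_Task 8 = max(EF_Task 2=16, EF_Task 4=19, EF_Task 5=18, EF_Task 6=29, EF_Task 7=28) = 29; EF_Task 8 = 29+6 = 35
Expected project duration μ = 35 days. Critical path: Task 1 → Task 3 → Task 6 → Task 8.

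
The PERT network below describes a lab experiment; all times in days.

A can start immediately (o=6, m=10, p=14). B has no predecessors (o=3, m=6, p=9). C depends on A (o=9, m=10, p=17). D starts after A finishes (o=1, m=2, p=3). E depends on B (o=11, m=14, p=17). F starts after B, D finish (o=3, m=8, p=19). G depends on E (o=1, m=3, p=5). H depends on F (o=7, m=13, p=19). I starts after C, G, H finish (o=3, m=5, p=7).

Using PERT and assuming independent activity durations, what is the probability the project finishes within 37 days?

0.293

te_A = (6 + 4·10 + 14)/6 = 60/6 = 10; σ²_A = ((14−6)/6)² = 1.778
te_B = (3 + 4·6 + 9)/6 = 36/6 = 6; σ²_B = ((9−3)/6)² = 1.000
te_C = (9 + 4·10 + 17)/6 = 66/6 = 11; σ²_C = ((17−9)/6)² = 1.778
te_D = (1 + 4·2 + 3)/6 = 12/6 = 2; σ²_D = ((3−1)/6)² = 0.111
te_E = (11 + 4·14 + 17)/6 = 84/6 = 14; σ²_E = ((17−11)/6)² = 1.000
te_F = (3 + 4·8 + 19)/6 = 54/6 = 9; σ²_F = ((19−3)/6)² = 7.111
te_G = (1 + 4·3 + 5)/6 = 18/6 = 3; σ²_G = ((5−1)/6)² = 0.444
te_H = (7 + 4·13 + 19)/6 = 78/6 = 13; σ²_H = ((19−7)/6)² = 4.000
te_I = (3 + 4·5 + 7)/6 = 30/6 = 5; σ²_I = ((7−3)/6)² = 0.444

Forward pass:
ES_A = 0; EF_A = 10
ES_B = 0; EF_B = 6
ES_C = 10; EF_C = 10+11 = 21
ES_D = 10; EF_D = 10+2 = 12
ES_E = 6; EF_E = 6+14 = 20
ES_F = max(EF_B=6, EF_D=12) = 12; EF_F = 12+9 = 21
ES_G = 20; EF_G = 20+3 = 23
ES_H = 21; EF_H = 21+13 = 34
ES_I = max(EF_C=21, EF_G=23, EF_H=34) = 34; EF_I = 34+5 = 39
Expected project duration μ = 39 days. Critical path: A → D → F → H → I.

Variance along critical path = 1.778 + 0.111 + 7.111 + 4.000 + 0.444 = 13.444; σ = √13.444 = 3.667 days.
Z = (37 − 39) / 3.667 = -0.545
P(T ≤ 37) = Φ(-0.545) ≈ 0.293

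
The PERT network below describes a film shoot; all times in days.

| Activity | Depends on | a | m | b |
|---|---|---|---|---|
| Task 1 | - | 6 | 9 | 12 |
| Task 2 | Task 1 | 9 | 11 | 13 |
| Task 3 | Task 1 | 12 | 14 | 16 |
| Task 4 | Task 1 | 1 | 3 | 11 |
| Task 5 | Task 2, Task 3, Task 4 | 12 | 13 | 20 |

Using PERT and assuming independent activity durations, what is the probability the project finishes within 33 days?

te_Task 1 = (6 + 4·9 + 12)/6 = 54/6 = 9; σ²_Task 1 = ((12−6)/6)² = 1.000
te_Task 2 = (9 + 4·11 + 13)/6 = 66/6 = 11; σ²_Task 2 = ((13−9)/6)² = 0.444
te_Task 3 = (12 + 4·14 + 16)/6 = 84/6 = 14; σ²_Task 3 = ((16−12)/6)² = 0.444
te_Task 4 = (1 + 4·3 + 11)/6 = 24/6 = 4; σ²_Task 4 = ((11−1)/6)² = 2.778
te_Task 5 = (12 + 4·13 + 20)/6 = 84/6 = 14; σ²_Task 5 = ((20−12)/6)² = 1.778

Forward pass:
ES_Task 1 = 0; EF_Task 1 = 9
ES_Task 2 = 9; EF_Task 2 = 9+11 = 20
ES_Task 3 = 9; EF_Task 3 = 9+14 = 23
ES_Task 4 = 9; EF_Task 4 = 9+4 = 13
ES_Task 5 = max(EF_Task 2=20, EF_Task 3=23, EF_Task 4=13) = 23; EF_Task 5 = 23+14 = 37
Expected project duration μ = 37 days. Critical path: Task 1 → Task 3 → Task 5.

Variance along critical path = 1.000 + 0.444 + 1.778 = 3.222; σ = √3.222 = 1.795 days.
Z = (33 − 37) / 1.795 = -2.228
P(T ≤ 33) = Φ(-2.228) ≈ 0.013

0.013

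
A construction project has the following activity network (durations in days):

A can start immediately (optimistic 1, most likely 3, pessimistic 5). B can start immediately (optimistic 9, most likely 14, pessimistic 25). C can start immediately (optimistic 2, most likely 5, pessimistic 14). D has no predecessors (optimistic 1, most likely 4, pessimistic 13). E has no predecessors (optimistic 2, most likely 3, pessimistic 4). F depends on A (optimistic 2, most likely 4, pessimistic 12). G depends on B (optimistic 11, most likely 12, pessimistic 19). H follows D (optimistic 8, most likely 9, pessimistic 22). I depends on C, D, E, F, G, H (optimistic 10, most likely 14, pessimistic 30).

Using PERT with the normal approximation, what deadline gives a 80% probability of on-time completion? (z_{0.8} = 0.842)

47.8 days

te_A = (1 + 4·3 + 5)/6 = 18/6 = 3; σ²_A = ((5−1)/6)² = 0.444
te_B = (9 + 4·14 + 25)/6 = 90/6 = 15; σ²_B = ((25−9)/6)² = 7.111
te_C = (2 + 4·5 + 14)/6 = 36/6 = 6; σ²_C = ((14−2)/6)² = 4.000
te_D = (1 + 4·4 + 13)/6 = 30/6 = 5; σ²_D = ((13−1)/6)² = 4.000
te_E = (2 + 4·3 + 4)/6 = 18/6 = 3; σ²_E = ((4−2)/6)² = 0.111
te_F = (2 + 4·4 + 12)/6 = 30/6 = 5; σ²_F = ((12−2)/6)² = 2.778
te_G = (11 + 4·12 + 19)/6 = 78/6 = 13; σ²_G = ((19−11)/6)² = 1.778
te_H = (8 + 4·9 + 22)/6 = 66/6 = 11; σ²_H = ((22−8)/6)² = 5.444
te_I = (10 + 4·14 + 30)/6 = 96/6 = 16; σ²_I = ((30−10)/6)² = 11.111

Forward pass:
ES_A = 0; EF_A = 3
ES_B = 0; EF_B = 15
ES_C = 0; EF_C = 6
ES_D = 0; EF_D = 5
ES_E = 0; EF_E = 3
ES_F = 3; EF_F = 3+5 = 8
ES_G = 15; EF_G = 15+13 = 28
ES_H = 5; EF_H = 5+11 = 16
ES_I = max(EF_C=6, EF_D=5, EF_E=3, EF_F=8, EF_G=28, EF_H=16) = 28; EF_I = 28+16 = 44
Expected project duration μ = 44 days. Critical path: B → G → I.

Variance along critical path = 7.111 + 1.778 + 11.111 = 20.000; σ = 4.472 days.
D = μ + z·σ = 44 + 0.842·4.472 = 47.8 days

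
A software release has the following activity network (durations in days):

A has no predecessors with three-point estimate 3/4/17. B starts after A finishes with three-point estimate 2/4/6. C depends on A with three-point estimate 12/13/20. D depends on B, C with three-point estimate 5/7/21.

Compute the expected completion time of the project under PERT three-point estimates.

te_A = (3 + 4·4 + 17)/6 = 36/6 = 6
te_B = (2 + 4·4 + 6)/6 = 24/6 = 4
te_C = (12 + 4·13 + 20)/6 = 84/6 = 14
te_D = (5 + 4·7 + 21)/6 = 54/6 = 9

Forward pass:
ES_A = 0; EF_A = 6
ES_B = 6; EF_B = 6+4 = 10
ES_C = 6; EF_C = 6+14 = 20
ES_D = max(EF_B=10, EF_C=20) = 20; EF_D = 20+9 = 29
Expected project duration μ = 29 days. Critical path: A → C → D.

29 days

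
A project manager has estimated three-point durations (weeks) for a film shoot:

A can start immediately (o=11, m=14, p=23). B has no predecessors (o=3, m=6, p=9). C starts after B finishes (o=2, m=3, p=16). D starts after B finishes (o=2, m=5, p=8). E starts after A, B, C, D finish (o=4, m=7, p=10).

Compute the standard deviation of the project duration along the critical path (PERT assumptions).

te_A = (11 + 4·14 + 23)/6 = 90/6 = 15; σ²_A = ((23−11)/6)² = 4.000
te_B = (3 + 4·6 + 9)/6 = 36/6 = 6; σ²_B = ((9−3)/6)² = 1.000
te_C = (2 + 4·3 + 16)/6 = 30/6 = 5; σ²_C = ((16−2)/6)² = 5.444
te_D = (2 + 4·5 + 8)/6 = 30/6 = 5; σ²_D = ((8−2)/6)² = 1.000
te_E = (4 + 4·7 + 10)/6 = 42/6 = 7; σ²_E = ((10−4)/6)² = 1.000

Forward pass:
ES_A = 0; EF_A = 15
ES_B = 0; EF_B = 6
ES_C = 6; EF_C = 6+5 = 11
ES_D = 6; EF_D = 6+5 = 11
ES_E = max(EF_A=15, EF_B=6, EF_C=11, EF_D=11) = 15; EF_E = 15+7 = 22
Expected project duration μ = 22 weeks. Critical path: A → E.

Variance along critical path = 4.000 + 1.000 = 5.000
σ = √5.000 = 2.236 weeks

2.24 weeks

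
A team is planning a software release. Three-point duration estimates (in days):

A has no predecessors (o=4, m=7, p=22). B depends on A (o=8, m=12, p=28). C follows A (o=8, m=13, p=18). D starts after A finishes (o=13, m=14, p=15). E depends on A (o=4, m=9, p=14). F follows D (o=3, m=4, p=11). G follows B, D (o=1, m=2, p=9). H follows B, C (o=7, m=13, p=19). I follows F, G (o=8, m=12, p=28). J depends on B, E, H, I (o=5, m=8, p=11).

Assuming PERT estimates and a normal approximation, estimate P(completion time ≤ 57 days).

te_A = (4 + 4·7 + 22)/6 = 54/6 = 9; σ²_A = ((22−4)/6)² = 9.000
te_B = (8 + 4·12 + 28)/6 = 84/6 = 14; σ²_B = ((28−8)/6)² = 11.111
te_C = (8 + 4·13 + 18)/6 = 78/6 = 13; σ²_C = ((18−8)/6)² = 2.778
te_D = (13 + 4·14 + 15)/6 = 84/6 = 14; σ²_D = ((15−13)/6)² = 0.111
te_E = (4 + 4·9 + 14)/6 = 54/6 = 9; σ²_E = ((14−4)/6)² = 2.778
te_F = (3 + 4·4 + 11)/6 = 30/6 = 5; σ²_F = ((11−3)/6)² = 1.778
te_G = (1 + 4·2 + 9)/6 = 18/6 = 3; σ²_G = ((9−1)/6)² = 1.778
te_H = (7 + 4·13 + 19)/6 = 78/6 = 13; σ²_H = ((19−7)/6)² = 4.000
te_I = (8 + 4·12 + 28)/6 = 84/6 = 14; σ²_I = ((28−8)/6)² = 11.111
te_J = (5 + 4·8 + 11)/6 = 48/6 = 8; σ²_J = ((11−5)/6)² = 1.000

Forward pass:
ES_A = 0; EF_A = 9
ES_B = 9; EF_B = 9+14 = 23
ES_C = 9; EF_C = 9+13 = 22
ES_D = 9; EF_D = 9+14 = 23
ES_E = 9; EF_E = 9+9 = 18
ES_F = 23; EF_F = 23+5 = 28
ES_G = max(EF_B=23, EF_D=23) = 23; EF_G = 23+3 = 26
ES_H = max(EF_B=23, EF_C=22) = 23; EF_H = 23+13 = 36
ES_I = max(EF_F=28, EF_G=26) = 28; EF_I = 28+14 = 42
ES_J = max(EF_B=23, EF_E=18, EF_H=36, EF_I=42) = 42; EF_J = 42+8 = 50
Expected project duration μ = 50 days. Critical path: A → D → F → I → J.

Variance along critical path = 9.000 + 0.111 + 1.778 + 11.111 + 1.000 = 23.000; σ = √23.000 = 4.796 days.
Z = (57 − 50) / 4.796 = 1.460
P(T ≤ 57) = Φ(1.460) ≈ 0.928

0.928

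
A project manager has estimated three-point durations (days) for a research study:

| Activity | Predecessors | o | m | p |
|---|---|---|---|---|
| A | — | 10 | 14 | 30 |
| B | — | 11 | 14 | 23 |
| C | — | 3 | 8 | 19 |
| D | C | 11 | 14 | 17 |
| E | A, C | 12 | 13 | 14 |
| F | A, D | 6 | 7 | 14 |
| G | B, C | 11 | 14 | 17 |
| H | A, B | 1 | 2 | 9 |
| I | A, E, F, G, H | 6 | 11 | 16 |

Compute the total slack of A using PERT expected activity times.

te_A = (10 + 4·14 + 30)/6 = 96/6 = 16
te_B = (11 + 4·14 + 23)/6 = 90/6 = 15
te_C = (3 + 4·8 + 19)/6 = 54/6 = 9
te_D = (11 + 4·14 + 17)/6 = 84/6 = 14
te_E = (12 + 4·13 + 14)/6 = 78/6 = 13
te_F = (6 + 4·7 + 14)/6 = 48/6 = 8
te_G = (11 + 4·14 + 17)/6 = 84/6 = 14
te_H = (1 + 4·2 + 9)/6 = 18/6 = 3
te_I = (6 + 4·11 + 16)/6 = 66/6 = 11

Forward pass:
ES_A = 0; EF_A = 16
ES_B = 0; EF_B = 15
ES_C = 0; EF_C = 9
ES_D = 9; EF_D = 9+14 = 23
ES_E = max(EF_A=16, EF_C=9) = 16; EF_E = 16+13 = 29
ES_F = max(EF_A=16, EF_D=23) = 23; EF_F = 23+8 = 31
ES_G = max(EF_B=15, EF_C=9) = 15; EF_G = 15+14 = 29
ES_H = max(EF_A=16, EF_B=15) = 16; EF_H = 16+3 = 19
ES_I = max(EF_A=16, EF_E=29, EF_F=31, EF_G=29, EF_H=19) = 31; EF_I = 31+11 = 42
Expected project duration μ = 42 days. Critical path: C → D → F → I.

Backward pass:
LF_I = 42; LS_I = 42−11 = 31
LF_H = LS_I = 31; LS_H = 31−3 = 28
LF_G = LS_I = 31; LS_G = 31−14 = 17
LF_F = LS_I = 31; LS_F = 31−8 = 23
LF_E = LS_I = 31; LS_E = 31−13 = 18
LF_D = LS_F = 23; LS_D = 23−14 = 9
LF_C = min(LS_D=9, LS_E=18, LS_G=17) = 9; LS_C = 9−9 = 0
LF_B = min(LS_G=17, LS_H=28) = 17; LS_B = 17−15 = 2
LF_A = min(LS_E=18, LS_F=23, LS_H=28, LS_I=31) = 18; LS_A = 18−16 = 2
Slack_A = LS_A − ES_A = 2 − 0 = 2

2 days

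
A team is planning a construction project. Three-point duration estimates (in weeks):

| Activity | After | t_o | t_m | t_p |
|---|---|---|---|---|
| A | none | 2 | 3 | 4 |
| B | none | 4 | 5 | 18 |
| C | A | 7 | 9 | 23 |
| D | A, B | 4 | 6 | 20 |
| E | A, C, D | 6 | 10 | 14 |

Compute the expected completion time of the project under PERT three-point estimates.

te_A = (2 + 4·3 + 4)/6 = 18/6 = 3
te_B = (4 + 4·5 + 18)/6 = 42/6 = 7
te_C = (7 + 4·9 + 23)/6 = 66/6 = 11
te_D = (4 + 4·6 + 20)/6 = 48/6 = 8
te_E = (6 + 4·10 + 14)/6 = 60/6 = 10

Forward pass:
ES_A = 0; EF_A = 3
ES_B = 0; EF_B = 7
ES_C = 3; EF_C = 3+11 = 14
ES_D = max(EF_A=3, EF_B=7) = 7; EF_D = 7+8 = 15
ES_E = max(EF_A=3, EF_C=14, EF_D=15) = 15; EF_E = 15+10 = 25
Expected project duration μ = 25 weeks. Critical path: B → D → E.

25 weeks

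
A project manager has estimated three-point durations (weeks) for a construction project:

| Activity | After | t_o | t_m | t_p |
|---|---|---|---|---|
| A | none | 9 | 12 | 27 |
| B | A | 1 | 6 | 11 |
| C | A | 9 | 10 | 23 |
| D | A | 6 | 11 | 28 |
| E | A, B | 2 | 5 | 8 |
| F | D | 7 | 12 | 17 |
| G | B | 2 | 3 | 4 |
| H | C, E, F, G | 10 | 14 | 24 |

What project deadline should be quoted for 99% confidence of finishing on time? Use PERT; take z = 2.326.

te_A = (9 + 4·12 + 27)/6 = 84/6 = 14; σ²_A = ((27−9)/6)² = 9.000
te_B = (1 + 4·6 + 11)/6 = 36/6 = 6; σ²_B = ((11−1)/6)² = 2.778
te_C = (9 + 4·10 + 23)/6 = 72/6 = 12; σ²_C = ((23−9)/6)² = 5.444
te_D = (6 + 4·11 + 28)/6 = 78/6 = 13; σ²_D = ((28−6)/6)² = 13.444
te_E = (2 + 4·5 + 8)/6 = 30/6 = 5; σ²_E = ((8−2)/6)² = 1.000
te_F = (7 + 4·12 + 17)/6 = 72/6 = 12; σ²_F = ((17−7)/6)² = 2.778
te_G = (2 + 4·3 + 4)/6 = 18/6 = 3; σ²_G = ((4−2)/6)² = 0.111
te_H = (10 + 4·14 + 24)/6 = 90/6 = 15; σ²_H = ((24−10)/6)² = 5.444

Forward pass:
ES_A = 0; EF_A = 14
ES_B = 14; EF_B = 14+6 = 20
ES_C = 14; EF_C = 14+12 = 26
ES_D = 14; EF_D = 14+13 = 27
ES_E = max(EF_A=14, EF_B=20) = 20; EF_E = 20+5 = 25
ES_F = 27; EF_F = 27+12 = 39
ES_G = 20; EF_G = 20+3 = 23
ES_H = max(EF_C=26, EF_E=25, EF_F=39, EF_G=23) = 39; EF_H = 39+15 = 54
Expected project duration μ = 54 weeks. Critical path: A → D → F → H.

Variance along critical path = 9.000 + 13.444 + 2.778 + 5.444 = 30.667; σ = 5.538 weeks.
D = μ + z·σ = 54 + 2.326·5.538 = 66.9 weeks

66.9 weeks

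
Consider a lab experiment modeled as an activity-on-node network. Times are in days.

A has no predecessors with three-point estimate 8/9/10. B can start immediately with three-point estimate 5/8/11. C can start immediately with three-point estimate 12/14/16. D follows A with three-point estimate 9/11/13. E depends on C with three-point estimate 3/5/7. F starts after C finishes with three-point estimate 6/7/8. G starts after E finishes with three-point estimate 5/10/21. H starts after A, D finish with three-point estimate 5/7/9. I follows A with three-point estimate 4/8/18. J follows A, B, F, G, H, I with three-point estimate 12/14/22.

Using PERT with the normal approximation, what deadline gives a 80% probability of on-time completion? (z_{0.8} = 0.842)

47.8 days

te_A = (8 + 4·9 + 10)/6 = 54/6 = 9; σ²_A = ((10−8)/6)² = 0.111
te_B = (5 + 4·8 + 11)/6 = 48/6 = 8; σ²_B = ((11−5)/6)² = 1.000
te_C = (12 + 4·14 + 16)/6 = 84/6 = 14; σ²_C = ((16−12)/6)² = 0.444
te_D = (9 + 4·11 + 13)/6 = 66/6 = 11; σ²_D = ((13−9)/6)² = 0.444
te_E = (3 + 4·5 + 7)/6 = 30/6 = 5; σ²_E = ((7−3)/6)² = 0.444
te_F = (6 + 4·7 + 8)/6 = 42/6 = 7; σ²_F = ((8−6)/6)² = 0.111
te_G = (5 + 4·10 + 21)/6 = 66/6 = 11; σ²_G = ((21−5)/6)² = 7.111
te_H = (5 + 4·7 + 9)/6 = 42/6 = 7; σ²_H = ((9−5)/6)² = 0.444
te_I = (4 + 4·8 + 18)/6 = 54/6 = 9; σ²_I = ((18−4)/6)² = 5.444
te_J = (12 + 4·14 + 22)/6 = 90/6 = 15; σ²_J = ((22−12)/6)² = 2.778

Forward pass:
ES_A = 0; EF_A = 9
ES_B = 0; EF_B = 8
ES_C = 0; EF_C = 14
ES_D = 9; EF_D = 9+11 = 20
ES_E = 14; EF_E = 14+5 = 19
ES_F = 14; EF_F = 14+7 = 21
ES_G = 19; EF_G = 19+11 = 30
ES_H = max(EF_A=9, EF_D=20) = 20; EF_H = 20+7 = 27
ES_I = 9; EF_I = 9+9 = 18
ES_J = max(EF_A=9, EF_B=8, EF_F=21, EF_G=30, EF_H=27, EF_I=18) = 30; EF_J = 30+15 = 45
Expected project duration μ = 45 days. Critical path: C → E → G → J.

Variance along critical path = 0.444 + 0.444 + 7.111 + 2.778 = 10.778; σ = 3.283 days.
D = μ + z·σ = 45 + 0.842·3.283 = 47.8 days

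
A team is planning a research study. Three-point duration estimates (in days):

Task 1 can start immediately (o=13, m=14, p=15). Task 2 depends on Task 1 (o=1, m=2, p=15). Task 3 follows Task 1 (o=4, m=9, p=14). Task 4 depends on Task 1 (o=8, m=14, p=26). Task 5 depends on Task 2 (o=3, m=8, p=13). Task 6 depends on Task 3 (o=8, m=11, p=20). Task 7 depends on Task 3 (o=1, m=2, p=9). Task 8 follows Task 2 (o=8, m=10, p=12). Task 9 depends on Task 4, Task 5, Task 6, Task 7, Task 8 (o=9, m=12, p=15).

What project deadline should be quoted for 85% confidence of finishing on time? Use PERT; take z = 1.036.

49.9 days

te_Task 1 = (13 + 4·14 + 15)/6 = 84/6 = 14; σ²_Task 1 = ((15−13)/6)² = 0.111
te_Task 2 = (1 + 4·2 + 15)/6 = 24/6 = 4; σ²_Task 2 = ((15−1)/6)² = 5.444
te_Task 3 = (4 + 4·9 + 14)/6 = 54/6 = 9; σ²_Task 3 = ((14−4)/6)² = 2.778
te_Task 4 = (8 + 4·14 + 26)/6 = 90/6 = 15; σ²_Task 4 = ((26−8)/6)² = 9.000
te_Task 5 = (3 + 4·8 + 13)/6 = 48/6 = 8; σ²_Task 5 = ((13−3)/6)² = 2.778
te_Task 6 = (8 + 4·11 + 20)/6 = 72/6 = 12; σ²_Task 6 = ((20−8)/6)² = 4.000
te_Task 7 = (1 + 4·2 + 9)/6 = 18/6 = 3; σ²_Task 7 = ((9−1)/6)² = 1.778
te_Task 8 = (8 + 4·10 + 12)/6 = 60/6 = 10; σ²_Task 8 = ((12−8)/6)² = 0.444
te_Task 9 = (9 + 4·12 + 15)/6 = 72/6 = 12; σ²_Task 9 = ((15−9)/6)² = 1.000

Forward pass:
ES_Task 1 = 0; EF_Task 1 = 14
ES_Task 2 = 14; EF_Task 2 = 14+4 = 18
ES_Task 3 = 14; EF_Task 3 = 14+9 = 23
ES_Task 4 = 14; EF_Task 4 = 14+15 = 29
ES_Task 5 = 18; EF_Task 5 = 18+8 = 26
ES_Task 6 = 23; EF_Task 6 = 23+12 = 35
ES_Task 7 = 23; EF_Task 7 = 23+3 = 26
ES_Task 8 = 18; EF_Task 8 = 18+10 = 28
ES_Task 9 = max(EF_Task 4=29, EF_Task 5=26, EF_Task 6=35, EF_Task 7=26, EF_Task 8=28) = 35; EF_Task 9 = 35+12 = 47
Expected project duration μ = 47 days. Critical path: Task 1 → Task 3 → Task 6 → Task 9.

Variance along critical path = 0.111 + 2.778 + 4.000 + 1.000 = 7.889; σ = 2.809 days.
D = μ + z·σ = 47 + 1.036·2.809 = 49.9 days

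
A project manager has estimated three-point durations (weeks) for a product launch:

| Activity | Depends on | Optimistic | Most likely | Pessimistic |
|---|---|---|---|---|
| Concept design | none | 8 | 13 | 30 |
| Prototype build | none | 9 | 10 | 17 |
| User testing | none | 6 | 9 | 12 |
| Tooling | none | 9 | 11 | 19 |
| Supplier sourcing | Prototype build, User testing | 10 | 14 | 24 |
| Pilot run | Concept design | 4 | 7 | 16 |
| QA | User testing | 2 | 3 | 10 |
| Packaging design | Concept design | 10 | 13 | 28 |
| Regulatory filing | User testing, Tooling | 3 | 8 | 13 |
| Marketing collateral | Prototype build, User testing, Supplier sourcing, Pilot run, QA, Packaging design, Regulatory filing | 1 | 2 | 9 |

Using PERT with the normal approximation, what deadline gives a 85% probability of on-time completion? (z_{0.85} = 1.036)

te_Concept design = (8 + 4·13 + 30)/6 = 90/6 = 15; σ²_Concept design = ((30−8)/6)² = 13.444
te_Prototype build = (9 + 4·10 + 17)/6 = 66/6 = 11; σ²_Prototype build = ((17−9)/6)² = 1.778
te_User testing = (6 + 4·9 + 12)/6 = 54/6 = 9; σ²_User testing = ((12−6)/6)² = 1.000
te_Tooling = (9 + 4·11 + 19)/6 = 72/6 = 12; σ²_Tooling = ((19−9)/6)² = 2.778
te_Supplier sourcing = (10 + 4·14 + 24)/6 = 90/6 = 15; σ²_Supplier sourcing = ((24−10)/6)² = 5.444
te_Pilot run = (4 + 4·7 + 16)/6 = 48/6 = 8; σ²_Pilot run = ((16−4)/6)² = 4.000
te_QA = (2 + 4·3 + 10)/6 = 24/6 = 4; σ²_QA = ((10−2)/6)² = 1.778
te_Packaging design = (10 + 4·13 + 28)/6 = 90/6 = 15; σ²_Packaging design = ((28−10)/6)² = 9.000
te_Regulatory filing = (3 + 4·8 + 13)/6 = 48/6 = 8; σ²_Regulatory filing = ((13−3)/6)² = 2.778
te_Marketing collateral = (1 + 4·2 + 9)/6 = 18/6 = 3; σ²_Marketing collateral = ((9−1)/6)² = 1.778

Forward pass:
ES_Concept design = 0; EF_Concept design = 15
ES_Prototype build = 0; EF_Prototype build = 11
ES_User testing = 0; EF_User testing = 9
ES_Tooling = 0; EF_Tooling = 12
ES_Supplier sourcing = max(EF_Prototype build=11, EF_User testing=9) = 11; EF_Supplier sourcing = 11+15 = 26
ES_Pilot run = 15; EF_Pilot run = 15+8 = 23
ES_QA = 9; EF_QA = 9+4 = 13
ES_Packaging design = 15; EF_Packaging design = 15+15 = 30
ES_Regulatory filing = max(EF_User testing=9, EF_Tooling=12) = 12; EF_Regulatory filing = 12+8 = 20
ES_Marketing collateral = max(EF_Prototype build=11, EF_User testing=9, EF_Supplier sourcing=26, EF_Pilot run=23, EF_QA=13, EF_Packaging design=30, EF_Regulatory filing=20) = 30; EF_Marketing collateral = 30+3 = 33
Expected project duration μ = 33 weeks. Critical path: Concept design → Packaging design → Marketing collateral.

Variance along critical path = 13.444 + 9.000 + 1.778 = 24.222; σ = 4.922 weeks.
D = μ + z·σ = 33 + 1.036·4.922 = 38.1 weeks

38.1 weeks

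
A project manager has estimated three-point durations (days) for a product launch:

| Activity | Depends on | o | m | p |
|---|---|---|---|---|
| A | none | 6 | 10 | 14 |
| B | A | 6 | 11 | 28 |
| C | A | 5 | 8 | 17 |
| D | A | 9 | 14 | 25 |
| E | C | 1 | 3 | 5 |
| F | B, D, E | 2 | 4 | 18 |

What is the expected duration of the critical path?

te_A = (6 + 4·10 + 14)/6 = 60/6 = 10
te_B = (6 + 4·11 + 28)/6 = 78/6 = 13
te_C = (5 + 4·8 + 17)/6 = 54/6 = 9
te_D = (9 + 4·14 + 25)/6 = 90/6 = 15
te_E = (1 + 4·3 + 5)/6 = 18/6 = 3
te_F = (2 + 4·4 + 18)/6 = 36/6 = 6

Forward pass:
ES_A = 0; EF_A = 10
ES_B = 10; EF_B = 10+13 = 23
ES_C = 10; EF_C = 10+9 = 19
ES_D = 10; EF_D = 10+15 = 25
ES_E = 19; EF_E = 19+3 = 22
ES_F = max(EF_B=23, EF_D=25, EF_E=22) = 25; EF_F = 25+6 = 31
Expected project duration μ = 31 days. Critical path: A → D → F.

31 days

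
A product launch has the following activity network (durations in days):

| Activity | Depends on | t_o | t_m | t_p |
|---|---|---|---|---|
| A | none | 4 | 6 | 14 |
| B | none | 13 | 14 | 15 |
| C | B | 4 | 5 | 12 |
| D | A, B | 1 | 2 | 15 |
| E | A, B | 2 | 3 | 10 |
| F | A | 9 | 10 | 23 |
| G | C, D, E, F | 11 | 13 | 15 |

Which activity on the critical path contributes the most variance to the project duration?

te_A = (4 + 4·6 + 14)/6 = 42/6 = 7; σ²_A = ((14−4)/6)² = 2.778
te_B = (13 + 4·14 + 15)/6 = 84/6 = 14; σ²_B = ((15−13)/6)² = 0.111
te_C = (4 + 4·5 + 12)/6 = 36/6 = 6; σ²_C = ((12−4)/6)² = 1.778
te_D = (1 + 4·2 + 15)/6 = 24/6 = 4; σ²_D = ((15−1)/6)² = 5.444
te_E = (2 + 4·3 + 10)/6 = 24/6 = 4; σ²_E = ((10−2)/6)² = 1.778
te_F = (9 + 4·10 + 23)/6 = 72/6 = 12; σ²_F = ((23−9)/6)² = 5.444
te_G = (11 + 4·13 + 15)/6 = 78/6 = 13; σ²_G = ((15−11)/6)² = 0.444

Forward pass:
ES_A = 0; EF_A = 7
ES_B = 0; EF_B = 14
ES_C = 14; EF_C = 14+6 = 20
ES_D = max(EF_A=7, EF_B=14) = 14; EF_D = 14+4 = 18
ES_E = max(EF_A=7, EF_B=14) = 14; EF_E = 14+4 = 18
ES_F = 7; EF_F = 7+12 = 19
ES_G = max(EF_C=20, EF_D=18, EF_E=18, EF_F=19) = 20; EF_G = 20+13 = 33
Expected project duration μ = 33 days. Critical path: B → C → G.

Variances on critical path: σ²_B=0.111, σ²_C=1.778, σ²_G=0.444.
Largest is σ²_C = 1.778.

C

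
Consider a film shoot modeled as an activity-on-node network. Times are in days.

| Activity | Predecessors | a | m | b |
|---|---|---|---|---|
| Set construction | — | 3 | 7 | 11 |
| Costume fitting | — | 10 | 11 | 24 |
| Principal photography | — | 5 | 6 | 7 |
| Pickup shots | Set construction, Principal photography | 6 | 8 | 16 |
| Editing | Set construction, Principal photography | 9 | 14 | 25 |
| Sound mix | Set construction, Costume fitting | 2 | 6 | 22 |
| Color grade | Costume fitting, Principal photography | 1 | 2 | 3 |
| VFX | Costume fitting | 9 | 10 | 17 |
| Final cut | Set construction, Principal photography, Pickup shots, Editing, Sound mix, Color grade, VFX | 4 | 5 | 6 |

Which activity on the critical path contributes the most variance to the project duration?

Costume fitting

te_Set construction = (3 + 4·7 + 11)/6 = 42/6 = 7; σ²_Set construction = ((11−3)/6)² = 1.778
te_Costume fitting = (10 + 4·11 + 24)/6 = 78/6 = 13; σ²_Costume fitting = ((24−10)/6)² = 5.444
te_Principal photography = (5 + 4·6 + 7)/6 = 36/6 = 6; σ²_Principal photography = ((7−5)/6)² = 0.111
te_Pickup shots = (6 + 4·8 + 16)/6 = 54/6 = 9; σ²_Pickup shots = ((16−6)/6)² = 2.778
te_Editing = (9 + 4·14 + 25)/6 = 90/6 = 15; σ²_Editing = ((25−9)/6)² = 7.111
te_Sound mix = (2 + 4·6 + 22)/6 = 48/6 = 8; σ²_Sound mix = ((22−2)/6)² = 11.111
te_Color grade = (1 + 4·2 + 3)/6 = 12/6 = 2; σ²_Color grade = ((3−1)/6)² = 0.111
te_VFX = (9 + 4·10 + 17)/6 = 66/6 = 11; σ²_VFX = ((17−9)/6)² = 1.778
te_Final cut = (4 + 4·5 + 6)/6 = 30/6 = 5; σ²_Final cut = ((6−4)/6)² = 0.111

Forward pass:
ES_Set construction = 0; EF_Set construction = 7
ES_Costume fitting = 0; EF_Costume fitting = 13
ES_Principal photography = 0; EF_Principal photography = 6
ES_Pickup shots = max(EF_Set construction=7, EF_Principal photography=6) = 7; EF_Pickup shots = 7+9 = 16
ES_Editing = max(EF_Set construction=7, EF_Principal photography=6) = 7; EF_Editing = 7+15 = 22
ES_Sound mix = max(EF_Set construction=7, EF_Costume fitting=13) = 13; EF_Sound mix = 13+8 = 21
ES_Color grade = max(EF_Costume fitting=13, EF_Principal photography=6) = 13; EF_Color grade = 13+2 = 15
ES_VFX = 13; EF_VFX = 13+11 = 24
ES_Final cut = max(EF_Set construction=7, EF_Principal photography=6, EF_Pickup shots=16, EF_Editing=22, EF_Sound mix=21, EF_Color grade=15, EF_VFX=24) = 24; EF_Final cut = 24+5 = 29
Expected project duration μ = 29 days. Critical path: Costume fitting → VFX → Final cut.

Variances on critical path: σ²_Costume fitting=5.444, σ²_VFX=1.778, σ²_Final cut=0.111.
Largest is σ²_Costume fitting = 5.444.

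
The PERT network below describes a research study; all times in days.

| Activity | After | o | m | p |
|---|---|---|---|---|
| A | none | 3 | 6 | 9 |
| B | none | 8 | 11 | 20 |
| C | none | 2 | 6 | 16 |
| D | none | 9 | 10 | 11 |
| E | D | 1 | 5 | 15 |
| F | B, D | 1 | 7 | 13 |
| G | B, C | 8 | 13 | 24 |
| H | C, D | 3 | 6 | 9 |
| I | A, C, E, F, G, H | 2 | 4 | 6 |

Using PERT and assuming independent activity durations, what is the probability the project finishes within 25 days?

te_A = (3 + 4·6 + 9)/6 = 36/6 = 6; σ²_A = ((9−3)/6)² = 1.000
te_B = (8 + 4·11 + 20)/6 = 72/6 = 12; σ²_B = ((20−8)/6)² = 4.000
te_C = (2 + 4·6 + 16)/6 = 42/6 = 7; σ²_C = ((16−2)/6)² = 5.444
te_D = (9 + 4·10 + 11)/6 = 60/6 = 10; σ²_D = ((11−9)/6)² = 0.111
te_E = (1 + 4·5 + 15)/6 = 36/6 = 6; σ²_E = ((15−1)/6)² = 5.444
te_F = (1 + 4·7 + 13)/6 = 42/6 = 7; σ²_F = ((13−1)/6)² = 4.000
te_G = (8 + 4·13 + 24)/6 = 84/6 = 14; σ²_G = ((24−8)/6)² = 7.111
te_H = (3 + 4·6 + 9)/6 = 36/6 = 6; σ²_H = ((9−3)/6)² = 1.000
te_I = (2 + 4·4 + 6)/6 = 24/6 = 4; σ²_I = ((6−2)/6)² = 0.444

Forward pass:
ES_A = 0; EF_A = 6
ES_B = 0; EF_B = 12
ES_C = 0; EF_C = 7
ES_D = 0; EF_D = 10
ES_E = 10; EF_E = 10+6 = 16
ES_F = max(EF_B=12, EF_D=10) = 12; EF_F = 12+7 = 19
ES_G = max(EF_B=12, EF_C=7) = 12; EF_G = 12+14 = 26
ES_H = max(EF_C=7, EF_D=10) = 10; EF_H = 10+6 = 16
ES_I = max(EF_A=6, EF_C=7, EF_E=16, EF_F=19, EF_G=26, EF_H=16) = 26; EF_I = 26+4 = 30
Expected project duration μ = 30 days. Critical path: B → G → I.

Variance along critical path = 4.000 + 7.111 + 0.444 = 11.556; σ = √11.556 = 3.399 days.
Z = (25 − 30) / 3.399 = -1.471
P(T ≤ 25) = Φ(-1.471) ≈ 0.071

0.071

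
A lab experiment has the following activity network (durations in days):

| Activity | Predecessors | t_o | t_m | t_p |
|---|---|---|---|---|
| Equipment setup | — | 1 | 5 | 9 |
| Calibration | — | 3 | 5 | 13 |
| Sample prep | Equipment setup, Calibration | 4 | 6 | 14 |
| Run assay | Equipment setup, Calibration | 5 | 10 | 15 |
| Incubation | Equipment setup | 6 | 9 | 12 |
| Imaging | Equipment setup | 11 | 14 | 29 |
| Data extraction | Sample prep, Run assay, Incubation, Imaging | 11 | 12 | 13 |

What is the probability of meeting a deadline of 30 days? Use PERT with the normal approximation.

te_Equipment setup = (1 + 4·5 + 9)/6 = 30/6 = 5; σ²_Equipment setup = ((9−1)/6)² = 1.778
te_Calibration = (3 + 4·5 + 13)/6 = 36/6 = 6; σ²_Calibration = ((13−3)/6)² = 2.778
te_Sample prep = (4 + 4·6 + 14)/6 = 42/6 = 7; σ²_Sample prep = ((14−4)/6)² = 2.778
te_Run assay = (5 + 4·10 + 15)/6 = 60/6 = 10; σ²_Run assay = ((15−5)/6)² = 2.778
te_Incubation = (6 + 4·9 + 12)/6 = 54/6 = 9; σ²_Incubation = ((12−6)/6)² = 1.000
te_Imaging = (11 + 4·14 + 29)/6 = 96/6 = 16; σ²_Imaging = ((29−11)/6)² = 9.000
te_Data extraction = (11 + 4·12 + 13)/6 = 72/6 = 12; σ²_Data extraction = ((13−11)/6)² = 0.111

Forward pass:
ES_Equipment setup = 0; EF_Equipment setup = 5
ES_Calibration = 0; EF_Calibration = 6
ES_Sample prep = max(EF_Equipment setup=5, EF_Calibration=6) = 6; EF_Sample prep = 6+7 = 13
ES_Run assay = max(EF_Equipment setup=5, EF_Calibration=6) = 6; EF_Run assay = 6+10 = 16
ES_Incubation = 5; EF_Incubation = 5+9 = 14
ES_Imaging = 5; EF_Imaging = 5+16 = 21
ES_Data extraction = max(EF_Sample prep=13, EF_Run assay=16, EF_Incubation=14, EF_Imaging=21) = 21; EF_Data extraction = 21+12 = 33
Expected project duration μ = 33 days. Critical path: Equipment setup → Imaging → Data extraction.

Variance along critical path = 1.778 + 9.000 + 0.111 = 10.889; σ = √10.889 = 3.300 days.
Z = (30 − 33) / 3.300 = -0.909
P(T ≤ 30) = Φ(-0.909) ≈ 0.182

0.182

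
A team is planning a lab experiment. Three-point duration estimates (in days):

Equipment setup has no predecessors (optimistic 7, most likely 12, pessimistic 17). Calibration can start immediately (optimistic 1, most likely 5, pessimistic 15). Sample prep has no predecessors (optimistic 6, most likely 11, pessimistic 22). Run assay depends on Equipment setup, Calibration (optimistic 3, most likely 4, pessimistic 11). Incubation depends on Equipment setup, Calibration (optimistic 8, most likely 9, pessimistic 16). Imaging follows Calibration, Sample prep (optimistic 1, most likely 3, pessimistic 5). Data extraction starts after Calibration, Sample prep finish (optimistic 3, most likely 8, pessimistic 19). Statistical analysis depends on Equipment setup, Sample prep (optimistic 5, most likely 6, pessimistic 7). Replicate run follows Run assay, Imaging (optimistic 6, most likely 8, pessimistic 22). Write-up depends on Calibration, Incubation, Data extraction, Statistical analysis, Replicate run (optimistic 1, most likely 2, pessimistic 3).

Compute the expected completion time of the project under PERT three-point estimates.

29 days

te_Equipment setup = (7 + 4·12 + 17)/6 = 72/6 = 12
te_Calibration = (1 + 4·5 + 15)/6 = 36/6 = 6
te_Sample prep = (6 + 4·11 + 22)/6 = 72/6 = 12
te_Run assay = (3 + 4·4 + 11)/6 = 30/6 = 5
te_Incubation = (8 + 4·9 + 16)/6 = 60/6 = 10
te_Imaging = (1 + 4·3 + 5)/6 = 18/6 = 3
te_Data extraction = (3 + 4·8 + 19)/6 = 54/6 = 9
te_Statistical analysis = (5 + 4·6 + 7)/6 = 36/6 = 6
te_Replicate run = (6 + 4·8 + 22)/6 = 60/6 = 10
te_Write-up = (1 + 4·2 + 3)/6 = 12/6 = 2

Forward pass:
ES_Equipment setup = 0; EF_Equipment setup = 12
ES_Calibration = 0; EF_Calibration = 6
ES_Sample prep = 0; EF_Sample prep = 12
ES_Run assay = max(EF_Equipment setup=12, EF_Calibration=6) = 12; EF_Run assay = 12+5 = 17
ES_Incubation = max(EF_Equipment setup=12, EF_Calibration=6) = 12; EF_Incubation = 12+10 = 22
ES_Imaging = max(EF_Calibration=6, EF_Sample prep=12) = 12; EF_Imaging = 12+3 = 15
ES_Data extraction = max(EF_Calibration=6, EF_Sample prep=12) = 12; EF_Data extraction = 12+9 = 21
ES_Statistical analysis = max(EF_Equipment setup=12, EF_Sample prep=12) = 12; EF_Statistical analysis = 12+6 = 18
ES_Replicate run = max(EF_Run assay=17, EF_Imaging=15) = 17; EF_Replicate run = 17+10 = 27
ES_Write-up = max(EF_Calibration=6, EF_Incubation=22, EF_Data extraction=21, EF_Statistical analysis=18, EF_Replicate run=27) = 27; EF_Write-up = 27+2 = 29
Expected project duration μ = 29 days. Critical path: Equipment setup → Run assay → Replicate run → Write-up.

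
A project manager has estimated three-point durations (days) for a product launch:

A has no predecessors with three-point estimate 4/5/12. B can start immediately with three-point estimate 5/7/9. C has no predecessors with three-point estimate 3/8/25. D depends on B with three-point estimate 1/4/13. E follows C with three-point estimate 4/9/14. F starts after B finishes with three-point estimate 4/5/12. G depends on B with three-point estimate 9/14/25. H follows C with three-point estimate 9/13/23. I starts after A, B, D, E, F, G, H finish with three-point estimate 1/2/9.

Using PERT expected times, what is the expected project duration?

te_A = (4 + 4·5 + 12)/6 = 36/6 = 6
te_B = (5 + 4·7 + 9)/6 = 42/6 = 7
te_C = (3 + 4·8 + 25)/6 = 60/6 = 10
te_D = (1 + 4·4 + 13)/6 = 30/6 = 5
te_E = (4 + 4·9 + 14)/6 = 54/6 = 9
te_F = (4 + 4·5 + 12)/6 = 36/6 = 6
te_G = (9 + 4·14 + 25)/6 = 90/6 = 15
te_H = (9 + 4·13 + 23)/6 = 84/6 = 14
te_I = (1 + 4·2 + 9)/6 = 18/6 = 3

Forward pass:
ES_A = 0; EF_A = 6
ES_B = 0; EF_B = 7
ES_C = 0; EF_C = 10
ES_D = 7; EF_D = 7+5 = 12
ES_E = 10; EF_E = 10+9 = 19
ES_F = 7; EF_F = 7+6 = 13
ES_G = 7; EF_G = 7+15 = 22
ES_H = 10; EF_H = 10+14 = 24
ES_I = max(EF_A=6, EF_B=7, EF_D=12, EF_E=19, EF_F=13, EF_G=22, EF_H=24) = 24; EF_I = 24+3 = 27
Expected project duration μ = 27 days. Critical path: C → H → I.

27 days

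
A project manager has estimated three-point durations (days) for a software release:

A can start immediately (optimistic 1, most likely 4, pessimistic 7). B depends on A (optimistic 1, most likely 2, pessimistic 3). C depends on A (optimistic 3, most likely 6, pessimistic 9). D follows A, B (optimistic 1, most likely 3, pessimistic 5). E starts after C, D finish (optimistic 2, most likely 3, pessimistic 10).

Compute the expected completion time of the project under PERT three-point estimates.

te_A = (1 + 4·4 + 7)/6 = 24/6 = 4
te_B = (1 + 4·2 + 3)/6 = 12/6 = 2
te_C = (3 + 4·6 + 9)/6 = 36/6 = 6
te_D = (1 + 4·3 + 5)/6 = 18/6 = 3
te_E = (2 + 4·3 + 10)/6 = 24/6 = 4

Forward pass:
ES_A = 0; EF_A = 4
ES_B = 4; EF_B = 4+2 = 6
ES_C = 4; EF_C = 4+6 = 10
ES_D = max(EF_A=4, EF_B=6) = 6; EF_D = 6+3 = 9
ES_E = max(EF_C=10, EF_D=9) = 10; EF_E = 10+4 = 14
Expected project duration μ = 14 days. Critical path: A → C → E.

14 days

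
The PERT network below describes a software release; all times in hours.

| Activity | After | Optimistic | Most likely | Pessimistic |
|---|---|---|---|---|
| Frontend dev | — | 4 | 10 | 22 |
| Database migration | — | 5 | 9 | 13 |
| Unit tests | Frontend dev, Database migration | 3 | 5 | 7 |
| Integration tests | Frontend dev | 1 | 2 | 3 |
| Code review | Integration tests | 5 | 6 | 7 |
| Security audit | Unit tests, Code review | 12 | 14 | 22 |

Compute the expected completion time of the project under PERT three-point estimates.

te_Frontend dev = (4 + 4·10 + 22)/6 = 66/6 = 11
te_Database migration = (5 + 4·9 + 13)/6 = 54/6 = 9
te_Unit tests = (3 + 4·5 + 7)/6 = 30/6 = 5
te_Integration tests = (1 + 4·2 + 3)/6 = 12/6 = 2
te_Code review = (5 + 4·6 + 7)/6 = 36/6 = 6
te_Security audit = (12 + 4·14 + 22)/6 = 90/6 = 15

Forward pass:
ES_Frontend dev = 0; EF_Frontend dev = 11
ES_Database migration = 0; EF_Database migration = 9
ES_Unit tests = max(EF_Frontend dev=11, EF_Database migration=9) = 11; EF_Unit tests = 11+5 = 16
ES_Integration tests = 11; EF_Integration tests = 11+2 = 13
ES_Code review = 13; EF_Code review = 13+6 = 19
ES_Security audit = max(EF_Unit tests=16, EF_Code review=19) = 19; EF_Security audit = 19+15 = 34
Expected project duration μ = 34 hours. Critical path: Frontend dev → Integration tests → Code review → Security audit.

34 hours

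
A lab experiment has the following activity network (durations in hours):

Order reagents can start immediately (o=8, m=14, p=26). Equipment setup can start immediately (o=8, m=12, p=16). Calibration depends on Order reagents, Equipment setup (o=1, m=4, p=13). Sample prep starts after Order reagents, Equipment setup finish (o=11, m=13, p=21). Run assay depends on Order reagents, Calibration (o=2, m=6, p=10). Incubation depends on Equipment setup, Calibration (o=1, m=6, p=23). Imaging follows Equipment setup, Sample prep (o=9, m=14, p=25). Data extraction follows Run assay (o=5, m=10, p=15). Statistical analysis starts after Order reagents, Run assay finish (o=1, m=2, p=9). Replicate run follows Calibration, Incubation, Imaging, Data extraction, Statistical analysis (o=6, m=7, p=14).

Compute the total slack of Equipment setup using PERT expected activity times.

3 hours

te_Order reagents = (8 + 4·14 + 26)/6 = 90/6 = 15
te_Equipment setup = (8 + 4·12 + 16)/6 = 72/6 = 12
te_Calibration = (1 + 4·4 + 13)/6 = 30/6 = 5
te_Sample prep = (11 + 4·13 + 21)/6 = 84/6 = 14
te_Run assay = (2 + 4·6 + 10)/6 = 36/6 = 6
te_Incubation = (1 + 4·6 + 23)/6 = 48/6 = 8
te_Imaging = (9 + 4·14 + 25)/6 = 90/6 = 15
te_Data extraction = (5 + 4·10 + 15)/6 = 60/6 = 10
te_Statistical analysis = (1 + 4·2 + 9)/6 = 18/6 = 3
te_Replicate run = (6 + 4·7 + 14)/6 = 48/6 = 8

Forward pass:
ES_Order reagents = 0; EF_Order reagents = 15
ES_Equipment setup = 0; EF_Equipment setup = 12
ES_Calibration = max(EF_Order reagents=15, EF_Equipment setup=12) = 15; EF_Calibration = 15+5 = 20
ES_Sample prep = max(EF_Order reagents=15, EF_Equipment setup=12) = 15; EF_Sample prep = 15+14 = 29
ES_Run assay = max(EF_Order reagents=15, EF_Calibration=20) = 20; EF_Run assay = 20+6 = 26
ES_Incubation = max(EF_Equipment setup=12, EF_Calibration=20) = 20; EF_Incubation = 20+8 = 28
ES_Imaging = max(EF_Equipment setup=12, EF_Sample prep=29) = 29; EF_Imaging = 29+15 = 44
ES_Data extraction = 26; EF_Data extraction = 26+10 = 36
ES_Statistical analysis = max(EF_Order reagents=15, EF_Run assay=26) = 26; EF_Statistical analysis = 26+3 = 29
ES_Replicate run = max(EF_Calibration=20, EF_Incubation=28, EF_Imaging=44, EF_Data extraction=36, EF_Statistical analysis=29) = 44; EF_Replicate run = 44+8 = 52
Expected project duration μ = 52 hours. Critical path: Order reagents → Sample prep → Imaging → Replicate run.

Backward pass:
LF_Replicate run = 52; LS_Replicate run = 52−8 = 44
LF_Statistical analysis = LS_Replicate run = 44; LS_Statistical analysis = 44−3 = 41
LF_Data extraction = LS_Replicate run = 44; LS_Data extraction = 44−10 = 34
LF_Imaging = LS_Replicate run = 44; LS_Imaging = 44−15 = 29
LF_Incubation = LS_Replicate run = 44; LS_Incubation = 44−8 = 36
LF_Run assay = min(LS_Data extraction=34, LS_Statistical analysis=41) = 34; LS_Run assay = 34−6 = 28
LF_Sample prep = LS_Imaging = 29; LS_Sample prep = 29−14 = 15
LF_Calibration = min(LS_Run assay=28, LS_Incubation=36, LS_Replicate run=44) = 28; LS_Calibration = 28−5 = 23
LF_Equipment setup = min(LS_Calibration=23, LS_Sample prep=15, LS_Incubation=36, LS_Imaging=29) = 15; LS_Equipment setup = 15−12 = 3
LF_Order reagents = min(LS_Calibration=23, LS_Sample prep=15, LS_Run assay=28, LS_Statistical analysis=41) = 15; LS_Order reagents = 15−15 = 0
Slack_Equipment setup = LS_Equipment setup − ES_Equipment setup = 3 − 0 = 3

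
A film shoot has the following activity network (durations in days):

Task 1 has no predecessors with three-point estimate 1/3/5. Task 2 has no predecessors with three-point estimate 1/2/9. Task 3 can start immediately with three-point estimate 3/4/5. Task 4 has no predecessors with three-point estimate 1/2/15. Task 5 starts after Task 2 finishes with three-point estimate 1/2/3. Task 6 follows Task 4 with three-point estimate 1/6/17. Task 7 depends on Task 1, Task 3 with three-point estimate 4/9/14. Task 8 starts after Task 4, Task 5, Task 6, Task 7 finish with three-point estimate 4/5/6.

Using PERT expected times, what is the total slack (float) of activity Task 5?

te_Task 1 = (1 + 4·3 + 5)/6 = 18/6 = 3
te_Task 2 = (1 + 4·2 + 9)/6 = 18/6 = 3
te_Task 3 = (3 + 4·4 + 5)/6 = 24/6 = 4
te_Task 4 = (1 + 4·2 + 15)/6 = 24/6 = 4
te_Task 5 = (1 + 4·2 + 3)/6 = 12/6 = 2
te_Task 6 = (1 + 4·6 + 17)/6 = 42/6 = 7
te_Task 7 = (4 + 4·9 + 14)/6 = 54/6 = 9
te_Task 8 = (4 + 4·5 + 6)/6 = 30/6 = 5

Forward pass:
ES_Task 1 = 0; EF_Task 1 = 3
ES_Task 2 = 0; EF_Task 2 = 3
ES_Task 3 = 0; EF_Task 3 = 4
ES_Task 4 = 0; EF_Task 4 = 4
ES_Task 5 = 3; EF_Task 5 = 3+2 = 5
ES_Task 6 = 4; EF_Task 6 = 4+7 = 11
ES_Task 7 = max(EF_Task 1=3, EF_Task 3=4) = 4; EF_Task 7 = 4+9 = 13
ES_Task 8 = max(EF_Task 4=4, EF_Task 5=5, EF_Task 6=11, EF_Task 7=13) = 13; EF_Task 8 = 13+5 = 18
Expected project duration μ = 18 days. Critical path: Task 3 → Task 7 → Task 8.

Backward pass:
LF_Task 8 = 18; LS_Task 8 = 18−5 = 13
LF_Task 7 = LS_Task 8 = 13; LS_Task 7 = 13−9 = 4
LF_Task 6 = LS_Task 8 = 13; LS_Task 6 = 13−7 = 6
LF_Task 5 = LS_Task 8 = 13; LS_Task 5 = 13−2 = 11
LF_Task 4 = min(LS_Task 6=6, LS_Task 8=13) = 6; LS_Task 4 = 6−4 = 2
LF_Task 3 = LS_Task 7 = 4; LS_Task 3 = 4−4 = 0
LF_Task 2 = LS_Task 5 = 11; LS_Task 2 = 11−3 = 8
LF_Task 1 = LS_Task 7 = 4; LS_Task 1 = 4−3 = 1
Slack_Task 5 = LS_Task 5 − ES_Task 5 = 11 − 3 = 8

8 days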